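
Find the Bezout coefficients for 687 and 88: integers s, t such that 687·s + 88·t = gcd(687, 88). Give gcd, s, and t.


Euclidean algorithm on (687, 88) — divide until remainder is 0:
  687 = 7 · 88 + 71
  88 = 1 · 71 + 17
  71 = 4 · 17 + 3
  17 = 5 · 3 + 2
  3 = 1 · 2 + 1
  2 = 2 · 1 + 0
gcd(687, 88) = 1.
Track Bezout coefficients alongside the remainders: start with r₀ = 687 = a·1 + b·0 (s = 1, t = 0) and r₁ = 88 = a·0 + b·1 (s = 0, t = 1); each new remainder r_{k+1} = r_{k-1} − q_k·r_k inherits s_{k+1} = s_{k-1} − q_k·s_k, t_{k+1} = t_{k-1} − q_k·t_k, so r_k = a·s_k + b·t_k at every step:
  q = 7: r = 71, s = 1 − 7·0 = 1, t = 0 − 7·1 = -7  (check: 687·1 + 88·(-7) = 71)
  q = 1: r = 17, s = 0 − 1·1 = -1, t = 1 − 1·(-7) = 8  (check: 687·(-1) + 88·8 = 17)
  q = 4: r = 3, s = 1 − 4·(-1) = 5, t = -7 − 4·8 = -39  (check: 687·5 + 88·(-39) = 3)
  q = 5: r = 2, s = -1 − 5·5 = -26, t = 8 − 5·(-39) = 203  (check: 687·(-26) + 88·203 = 2)
  q = 1: r = 1, s = 5 − 1·(-26) = 31, t = -39 − 1·203 = -242  (check: 687·31 + 88·(-242) = 1)
The row with r = 1 (the gcd) gives the Bezout coefficients s = 31, t = -242.
Result: 687 · (31) + 88 · (-242) = 1.

gcd(687, 88) = 1; s = 31, t = -242 (check: 687·31 + 88·(-242) = 1).


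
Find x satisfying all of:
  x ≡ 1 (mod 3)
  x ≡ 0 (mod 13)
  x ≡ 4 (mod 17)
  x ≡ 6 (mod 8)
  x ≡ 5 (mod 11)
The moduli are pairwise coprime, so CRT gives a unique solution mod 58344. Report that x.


Product of moduli M = 3 · 13 · 17 · 8 · 11 = 58344.
Merge one congruence at a time:
  Start: x ≡ 1 (mod 3).
  Combine with x ≡ 0 (mod 13); new modulus lcm = 39.
    Write x = 1 + 3·t and substitute into x ≡ 0 (mod 13): 3·t ≡ 0 − 1 = -1 (mod 13).
    Reduce coefficients mod 13: 3·t ≡ 12 (mod 13).
    The inverse of 3 mod 13 is 9 (since 3·9 = 27 = 2·13 + 1), so t ≡ 9·12 = 108 ≡ 4 (mod 13).
    Then x = 1 + 3·4 = 13, valid modulo lcm(3, 13) = 39: x ≡ 13 (mod 39).
  Combine with x ≡ 4 (mod 17); new modulus lcm = 663.
    Write x = 13 + 39·t and substitute into x ≡ 4 (mod 17): 39·t ≡ 4 − 13 = -9 (mod 17).
    Reduce coefficients mod 17: 5·t ≡ 8 (mod 17).
    The inverse of 5 mod 17 is 7 (since 5·7 = 35 = 2·17 + 1), so t ≡ 7·8 = 56 ≡ 5 (mod 17).
    Then x = 13 + 39·5 = 208, valid modulo lcm(39, 17) = 663: x ≡ 208 (mod 663).
  Combine with x ≡ 6 (mod 8); new modulus lcm = 5304.
    Write x = 208 + 663·t and substitute into x ≡ 6 (mod 8): 663·t ≡ 6 − 208 = -202 (mod 8).
    Reduce coefficients mod 8: 7·t ≡ 6 (mod 8).
    The inverse of 7 mod 8 is 7 (since 7·7 = 49 = 6·8 + 1), so t ≡ 7·6 = 42 ≡ 2 (mod 8).
    Then x = 208 + 663·2 = 1534, valid modulo lcm(663, 8) = 5304: x ≡ 1534 (mod 5304).
  Combine with x ≡ 5 (mod 11); new modulus lcm = 58344.
    Write x = 1534 + 5304·t and substitute into x ≡ 5 (mod 11): 5304·t ≡ 5 − 1534 = -1529 (mod 11).
    Reduce coefficients mod 11: 2·t ≡ 0 (mod 11).
    The inverse of 2 mod 11 is 6 (since 2·6 = 12 = 1·11 + 1), so t ≡ 6·0 = 0 ≡ 0 (mod 11).
    Then x = 1534 + 5304·0 = 1534, valid modulo lcm(5304, 11) = 58344: x ≡ 1534 (mod 58344).
Verify against each original: 1534 mod 3 = 1, 1534 mod 13 = 0, 1534 mod 17 = 4, 1534 mod 8 = 6, 1534 mod 11 = 5.

x ≡ 1534 (mod 58344).


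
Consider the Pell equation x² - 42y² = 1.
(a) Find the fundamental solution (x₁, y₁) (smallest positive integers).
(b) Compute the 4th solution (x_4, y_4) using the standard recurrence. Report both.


Step 1: Find the fundamental solution (x₁, y₁) of x² - 42y² = 1.
  Expand √42 as a continued fraction. a₀ = ⌊√42⌋ = 6; iterate m_{k+1} = d_k·a_k − m_k, d_{k+1} = (42 − m_{k+1}²)/d_k, a_{k+1} = ⌊(a₀ + m_{k+1})/d_{k+1}⌋ (starting m₀ = 0, d₀ = 1), with convergents p_k = a_k·p_{k-1} + p_{k-2}, q_k = a_k·q_{k-1} + q_{k-2} (p₋₁ = 1, q₋₁ = 0):
  k = 0: a₀ = 6; p₀/q₀ = 6/1; p₀² − 42·q₀² = 36 − 42 = -6.
  k = 1: m = 6, d = 6, a = ⌊(6 + 6)/6⌋ = 2; p/q = (2·6 + 1)/(2·1 + 0) = 13/2; p² − 42·q² = 169 − 168 = 1.
  The first convergent with p² − 42·q² = 1 gives the fundamental solution (x₁, y₁) = (13, 2).
Step 2: Apply the recurrence (x_{n+1}, y_{n+1}) = (x₁x_n + 42y₁y_n, x₁y_n + y₁x_n) repeatedly.
  From (x_1, y_1) = (13, 2): x_2 = 13·13 + 42·2·2 = 337; y_2 = 13·2 + 2·13 = 52.
  From (x_2, y_2) = (337, 52): x_3 = 13·337 + 42·2·52 = 8749; y_3 = 13·52 + 2·337 = 1350.
  From (x_3, y_3) = (8749, 1350): x_4 = 13·8749 + 42·2·1350 = 227137; y_4 = 13·1350 + 2·8749 = 35048.
Step 3: Verify x_4² - 42·y_4² = 51591216769 - 51591216768 = 1 (should be 1). ✓

(x_1, y_1) = (13, 2); (x_4, y_4) = (227137, 35048).


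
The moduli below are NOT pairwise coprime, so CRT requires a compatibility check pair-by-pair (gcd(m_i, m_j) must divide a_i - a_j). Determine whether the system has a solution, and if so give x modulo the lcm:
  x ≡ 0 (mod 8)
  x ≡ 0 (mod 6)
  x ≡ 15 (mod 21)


Moduli 8, 6, 21 are not pairwise coprime, so CRT works modulo lcm(m_i) when all pairwise compatibility conditions hold.
Pairwise compatibility: gcd(m_i, m_j) must divide a_i - a_j for every pair.
Merge one congruence at a time:
  Start: x ≡ 0 (mod 8).
  Combine with x ≡ 0 (mod 6): gcd(8, 6) = 2; 0 - 0 = 0, which IS divisible by 2, so compatible.
    Write x = 0 + 8·t and substitute into x ≡ 0 (mod 6): 8·t ≡ 0 − 0 = 0 (mod 6).
    Divide the congruence (and modulus) by g = 2: 4·t ≡ 0 (mod 3).
    Reduce coefficients mod 3: 1·t ≡ 0 (mod 3).
    So t ≡ 0 (mod 3).
    Then x = 0 + 8·0 = 0, valid modulo lcm(8, 6) = 24: x ≡ 0 (mod 24).
  Combine with x ≡ 15 (mod 21): gcd(24, 21) = 3; 15 - 0 = 15, which IS divisible by 3, so compatible.
    Write x = 0 + 24·t and substitute into x ≡ 15 (mod 21): 24·t ≡ 15 − 0 = 15 (mod 21).
    Divide the congruence (and modulus) by g = 3: 8·t ≡ 5 (mod 7).
    Reduce coefficients mod 7: 1·t ≡ 5 (mod 7).
    So t ≡ 5 (mod 7).
    Then x = 0 + 24·5 = 120, valid modulo lcm(24, 21) = 168: x ≡ 120 (mod 168).
Verify: 120 mod 8 = 0, 120 mod 6 = 0, 120 mod 21 = 15.

x ≡ 120 (mod 168).


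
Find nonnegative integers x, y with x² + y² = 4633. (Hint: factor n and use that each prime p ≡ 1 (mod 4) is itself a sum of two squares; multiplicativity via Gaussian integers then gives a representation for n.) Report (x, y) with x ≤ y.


Step 1: Factor n = 4633 = 41 · 113.
Step 2: Check the mod-4 condition on each prime factor: 41 ≡ 1 (mod 4), exponent 1; 113 ≡ 1 (mod 4), exponent 1.
All primes ≡ 3 (mod 4) appear to even exponent (or don't appear), so by the two-squares theorem n IS expressible as a sum of two squares.
Step 3: Build a representation. Here n = 41 · 113 is a product of primes ≡ 1 (mod 4). Each prime p ≡ 1 (mod 4) is itself a sum of two squares; find a² by testing p − a² for a perfect square:
  41: 41 − 1² = 40, 41 − 2² = 37, 41 − 3² = 32, 41 − 4² = 25 = 5² ⇒ 41 = 4² + 5².
  113: 113 − 1² = 112, 113 − 2² = 109, 113 − 3² = 104, 113 − 4² = 97, 113 − 5² = 88, 113 − 6² = 77, 113 − 7² = 64 = 8² ⇒ 113 = 7² + 8².
  Combine using the Brahmagupta–Fibonacci identity (a² + b²)(c² + d²) = (ac − bd)² + (ad + bc)² = (ac + bd)² + (ad − bc)²:
  41 · 113 = 4633: from (4² + 5²)(7² + 8²), take (4·7 − 5·8, 4·8 + 5·7) = (28 − 40, 32 + 35) = (-12, 67); dropping signs (only squares matter) gives (12, 67); check 12² + 67² = 144 + 4489 = 4633 ✓.
Step 4: Order so x ≤ y and verify: 12² + 67² = 144 + 4489 = 4633 = n. ✓

n = 4633 = 12² + 67² (one valid representation with x ≤ y).


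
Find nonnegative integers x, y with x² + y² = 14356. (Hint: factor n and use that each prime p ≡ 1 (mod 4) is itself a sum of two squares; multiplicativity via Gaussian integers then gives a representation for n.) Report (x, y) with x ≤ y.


Step 1: Factor n = 14356 = 2^2 · 37 · 97.
Step 2: Check the mod-4 condition on each prime factor: 2 = 2 (special); 37 ≡ 1 (mod 4), exponent 1; 97 ≡ 1 (mod 4), exponent 1.
All primes ≡ 3 (mod 4) appear to even exponent (or don't appear), so by the two-squares theorem n IS expressible as a sum of two squares.
Step 3: Build a representation. Group n = k² · m with k = 2 and m = 37 · 97 = 3589 (a product of primes ≡ 1 (mod 4)); a representation of m scales to one of n via (k·x)² + (k·y)² = k²(x² + y²). Each prime p ≡ 1 (mod 4) is itself a sum of two squares; find a² by testing p − a² for a perfect square:
  37: 37 − 1² = 36 = 6² ⇒ 37 = 1² + 6².
  97: 97 − 1² = 96, 97 − 2² = 93, 97 − 3² = 88, 97 − 4² = 81 = 9² ⇒ 97 = 4² + 9².
  Combine using the Brahmagupta–Fibonacci identity (a² + b²)(c² + d²) = (ac − bd)² + (ad + bc)² = (ac + bd)² + (ad − bc)²:
  37 · 97 = 3589: from (1² + 6²)(4² + 9²), take (1·4 − 6·9, 1·9 + 6·4) = (4 − 54, 9 + 24) = (-50, 33); dropping signs (only squares matter) gives (50, 33); check 50² + 33² = 2500 + 1089 = 3589 ✓.
  Scale by k = 2: (2·50, 2·33) = (100, 66).
Step 4: Order so x ≤ y and verify: 66² + 100² = 4356 + 10000 = 14356 = n. ✓

n = 14356 = 66² + 100² (one valid representation with x ≤ y).


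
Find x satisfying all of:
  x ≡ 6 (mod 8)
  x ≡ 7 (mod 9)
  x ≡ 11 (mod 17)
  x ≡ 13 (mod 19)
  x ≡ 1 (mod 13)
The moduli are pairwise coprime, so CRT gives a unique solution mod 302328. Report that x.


Product of moduli M = 8 · 9 · 17 · 19 · 13 = 302328.
Merge one congruence at a time:
  Start: x ≡ 6 (mod 8).
  Combine with x ≡ 7 (mod 9); new modulus lcm = 72.
    Write x = 6 + 8·t and substitute into x ≡ 7 (mod 9): 8·t ≡ 7 − 6 = 1 (mod 9).
    The inverse of 8 mod 9 is 8 (since 8·8 = 64 = 7·9 + 1), so t ≡ 8·1 = 8 ≡ 8 (mod 9).
    Then x = 6 + 8·8 = 70, valid modulo lcm(8, 9) = 72: x ≡ 70 (mod 72).
  Combine with x ≡ 11 (mod 17); new modulus lcm = 1224.
    Write x = 70 + 72·t and substitute into x ≡ 11 (mod 17): 72·t ≡ 11 − 70 = -59 (mod 17).
    Reduce coefficients mod 17: 4·t ≡ 9 (mod 17).
    The inverse of 4 mod 17 is 13 (since 4·13 = 52 = 3·17 + 1), so t ≡ 13·9 = 117 ≡ 15 (mod 17).
    Then x = 70 + 72·15 = 1150, valid modulo lcm(72, 17) = 1224: x ≡ 1150 (mod 1224).
  Combine with x ≡ 13 (mod 19); new modulus lcm = 23256.
    Write x = 1150 + 1224·t and substitute into x ≡ 13 (mod 19): 1224·t ≡ 13 − 1150 = -1137 (mod 19).
    Reduce coefficients mod 19: 8·t ≡ 3 (mod 19).
    The inverse of 8 mod 19 is 12 (since 8·12 = 96 = 5·19 + 1), so t ≡ 12·3 = 36 ≡ 17 (mod 19).
    Then x = 1150 + 1224·17 = 21958, valid modulo lcm(1224, 19) = 23256: x ≡ 21958 (mod 23256).
  Combine with x ≡ 1 (mod 13); new modulus lcm = 302328.
    Write x = 21958 + 23256·t and substitute into x ≡ 1 (mod 13): 23256·t ≡ 1 − 21958 = -21957 (mod 13).
    Reduce coefficients mod 13: 12·t ≡ 0 (mod 13).
    The inverse of 12 mod 13 is 12 (since 12·12 = 144 = 11·13 + 1), so t ≡ 12·0 = 0 ≡ 0 (mod 13).
    Then x = 21958 + 23256·0 = 21958, valid modulo lcm(23256, 13) = 302328: x ≡ 21958 (mod 302328).
Verify against each original: 21958 mod 8 = 6, 21958 mod 9 = 7, 21958 mod 17 = 11, 21958 mod 19 = 13, 21958 mod 13 = 1.

x ≡ 21958 (mod 302328).


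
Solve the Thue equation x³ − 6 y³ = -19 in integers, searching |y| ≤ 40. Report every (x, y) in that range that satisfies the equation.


The equation is x³ - 6y³ = -19. For fixed y, x³ = 6·y³ − 19, so a solution requires the RHS to be a perfect cube.
Strategy: iterate y from -40 to 40, compute RHS = 6·y³ − 19, and check whether it is a (positive or negative) perfect cube.
Check small values of y:
  y = 0: RHS = -19 is not a perfect cube.
  y = 1: RHS = -13 is not a perfect cube.
  y = -1: RHS = -25 is not a perfect cube.
  y = 2: RHS = 29 is not a perfect cube.
  y = -2: RHS = -67 is not a perfect cube.
  y = 3: RHS = 143 is not a perfect cube.
  y = -3: RHS = -181 is not a perfect cube.
Continuing the search up to |y| = 40 finds no solutions either.
No (x, y) in the scanned range satisfies the equation.

No integer solutions with |y| ≤ 40.


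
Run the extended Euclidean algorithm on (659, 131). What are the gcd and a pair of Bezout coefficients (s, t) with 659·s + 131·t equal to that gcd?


Euclidean algorithm on (659, 131) — divide until remainder is 0:
  659 = 5 · 131 + 4
  131 = 32 · 4 + 3
  4 = 1 · 3 + 1
  3 = 3 · 1 + 0
gcd(659, 131) = 1.
Track Bezout coefficients alongside the remainders: start with r₀ = 659 = a·1 + b·0 (s = 1, t = 0) and r₁ = 131 = a·0 + b·1 (s = 0, t = 1); each new remainder r_{k+1} = r_{k-1} − q_k·r_k inherits s_{k+1} = s_{k-1} − q_k·s_k, t_{k+1} = t_{k-1} − q_k·t_k, so r_k = a·s_k + b·t_k at every step:
  q = 5: r = 4, s = 1 − 5·0 = 1, t = 0 − 5·1 = -5  (check: 659·1 + 131·(-5) = 4)
  q = 32: r = 3, s = 0 − 32·1 = -32, t = 1 − 32·(-5) = 161  (check: 659·(-32) + 131·161 = 3)
  q = 1: r = 1, s = 1 − 1·(-32) = 33, t = -5 − 1·161 = -166  (check: 659·33 + 131·(-166) = 1)
The row with r = 1 (the gcd) gives the Bezout coefficients s = 33, t = -166.
Result: 659 · (33) + 131 · (-166) = 1.

gcd(659, 131) = 1; s = 33, t = -166 (check: 659·33 + 131·(-166) = 1).


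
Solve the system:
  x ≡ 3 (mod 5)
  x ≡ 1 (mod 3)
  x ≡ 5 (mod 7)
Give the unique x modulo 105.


Moduli 5, 3, 7 are pairwise coprime; by CRT there is a unique solution modulo M = 5 · 3 · 7 = 105.
Solve pairwise, accumulating the modulus:
  Start with x ≡ 3 (mod 5).
  Combine with x ≡ 1 (mod 3): since gcd(5, 3) = 1, we get a unique residue mod 15.
    Write x = 3 + 5·t and substitute into x ≡ 1 (mod 3): 5·t ≡ 1 − 3 = -2 (mod 3).
    Reduce coefficients mod 3: 2·t ≡ 1 (mod 3).
    The inverse of 2 mod 3 is 2 (since 2·2 = 4 = 1·3 + 1), so t ≡ 2·1 = 2 ≡ 2 (mod 3).
    Then x = 3 + 5·2 = 13, valid modulo lcm(5, 3) = 15: x ≡ 13 (mod 15).
  Combine with x ≡ 5 (mod 7): since gcd(15, 7) = 1, we get a unique residue mod 105.
    Write x = 13 + 15·t and substitute into x ≡ 5 (mod 7): 15·t ≡ 5 − 13 = -8 (mod 7).
    Reduce coefficients mod 7: 1·t ≡ 6 (mod 7).
    So t ≡ 6 (mod 7).
    Then x = 13 + 15·6 = 103, valid modulo lcm(15, 7) = 105: x ≡ 103 (mod 105).
Verify: 103 mod 5 = 3 ✓, 103 mod 3 = 1 ✓, 103 mod 7 = 5 ✓.

x ≡ 103 (mod 105).


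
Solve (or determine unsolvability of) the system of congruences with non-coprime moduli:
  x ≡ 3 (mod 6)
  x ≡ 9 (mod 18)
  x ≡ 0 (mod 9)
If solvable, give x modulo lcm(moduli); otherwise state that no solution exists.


Moduli 6, 18, 9 are not pairwise coprime, so CRT works modulo lcm(m_i) when all pairwise compatibility conditions hold.
Pairwise compatibility: gcd(m_i, m_j) must divide a_i - a_j for every pair.
Merge one congruence at a time:
  Start: x ≡ 3 (mod 6).
  Combine with x ≡ 9 (mod 18): gcd(6, 18) = 6; 9 - 3 = 6, which IS divisible by 6, so compatible.
    Write x = 3 + 6·t and substitute into x ≡ 9 (mod 18): 6·t ≡ 9 − 3 = 6 (mod 18).
    Divide the congruence (and modulus) by g = 6: 1·t ≡ 1 (mod 3).
    So t ≡ 1 (mod 3).
    Then x = 3 + 6·1 = 9, valid modulo lcm(6, 18) = 18: x ≡ 9 (mod 18).
  Combine with x ≡ 0 (mod 9): gcd(18, 9) = 9; 0 - 9 = -9, which IS divisible by 9, so compatible.
    Write x = 9 + 18·t and substitute into x ≡ 0 (mod 9): 18·t ≡ 0 − 9 = -9 (mod 9).
    Divide the congruence (and modulus) by g = 9: 2·t ≡ -1 (mod 1).
    Modulo 1 every t works; take t = 0.
    Then x = 9 + 18·0 = 9, valid modulo lcm(18, 9) = 18: x ≡ 9 (mod 18).
Verify: 9 mod 6 = 3, 9 mod 18 = 9, 9 mod 9 = 0.

x ≡ 9 (mod 18).


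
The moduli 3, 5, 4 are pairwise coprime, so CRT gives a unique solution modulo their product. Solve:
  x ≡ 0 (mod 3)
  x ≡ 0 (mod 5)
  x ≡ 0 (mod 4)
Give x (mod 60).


Moduli 3, 5, 4 are pairwise coprime; by CRT there is a unique solution modulo M = 3 · 5 · 4 = 60.
Solve pairwise, accumulating the modulus:
  Start with x ≡ 0 (mod 3).
  Combine with x ≡ 0 (mod 5): since gcd(3, 5) = 1, we get a unique residue mod 15.
    Write x = 0 + 3·t and substitute into x ≡ 0 (mod 5): 3·t ≡ 0 − 0 = 0 (mod 5).
    The inverse of 3 mod 5 is 2 (since 3·2 = 6 = 1·5 + 1), so t ≡ 2·0 = 0 ≡ 0 (mod 5).
    Then x = 0 + 3·0 = 0, valid modulo lcm(3, 5) = 15: x ≡ 0 (mod 15).
  Combine with x ≡ 0 (mod 4): since gcd(15, 4) = 1, we get a unique residue mod 60.
    Write x = 0 + 15·t and substitute into x ≡ 0 (mod 4): 15·t ≡ 0 − 0 = 0 (mod 4).
    Reduce coefficients mod 4: 3·t ≡ 0 (mod 4).
    The inverse of 3 mod 4 is 3 (since 3·3 = 9 = 2·4 + 1), so t ≡ 3·0 = 0 ≡ 0 (mod 4).
    Then x = 0 + 15·0 = 0, valid modulo lcm(15, 4) = 60: x ≡ 0 (mod 60).
Verify: 0 mod 3 = 0 ✓, 0 mod 5 = 0 ✓, 0 mod 4 = 0 ✓.

x ≡ 0 (mod 60).


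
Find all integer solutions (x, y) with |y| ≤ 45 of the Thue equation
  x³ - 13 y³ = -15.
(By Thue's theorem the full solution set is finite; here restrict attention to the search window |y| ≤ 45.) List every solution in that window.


The equation is x³ - 13y³ = -15. For fixed y, x³ = 13·y³ − 15, so a solution requires the RHS to be a perfect cube.
Strategy: iterate y from -45 to 45, compute RHS = 13·y³ − 15, and check whether it is a (positive or negative) perfect cube.
Check small values of y:
  y = 0: RHS = -15 is not a perfect cube.
  y = 1: RHS = -2 is not a perfect cube.
  y = -1: RHS = -28 is not a perfect cube.
  y = 2: RHS = 89 is not a perfect cube.
  y = -2: RHS = -119 is not a perfect cube.
  y = 3: RHS = 336 is not a perfect cube.
  y = -3: RHS = -366 is not a perfect cube.
Continuing the search up to |y| = 45 finds no solutions either.
No (x, y) in the scanned range satisfies the equation.

No integer solutions with |y| ≤ 45.


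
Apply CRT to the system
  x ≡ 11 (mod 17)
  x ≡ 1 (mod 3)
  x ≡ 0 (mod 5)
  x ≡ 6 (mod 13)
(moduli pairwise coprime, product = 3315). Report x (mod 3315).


Product of moduli M = 17 · 3 · 5 · 13 = 3315.
Merge one congruence at a time:
  Start: x ≡ 11 (mod 17).
  Combine with x ≡ 1 (mod 3); new modulus lcm = 51.
    Write x = 11 + 17·t and substitute into x ≡ 1 (mod 3): 17·t ≡ 1 − 11 = -10 (mod 3).
    Reduce coefficients mod 3: 2·t ≡ 2 (mod 3).
    The inverse of 2 mod 3 is 2 (since 2·2 = 4 = 1·3 + 1), so t ≡ 2·2 = 4 ≡ 1 (mod 3).
    Then x = 11 + 17·1 = 28, valid modulo lcm(17, 3) = 51: x ≡ 28 (mod 51).
  Combine with x ≡ 0 (mod 5); new modulus lcm = 255.
    Write x = 28 + 51·t and substitute into x ≡ 0 (mod 5): 51·t ≡ 0 − 28 = -28 (mod 5).
    Reduce coefficients mod 5: 1·t ≡ 2 (mod 5).
    So t ≡ 2 (mod 5).
    Then x = 28 + 51·2 = 130, valid modulo lcm(51, 5) = 255: x ≡ 130 (mod 255).
  Combine with x ≡ 6 (mod 13); new modulus lcm = 3315.
    Write x = 130 + 255·t and substitute into x ≡ 6 (mod 13): 255·t ≡ 6 − 130 = -124 (mod 13).
    Reduce coefficients mod 13: 8·t ≡ 6 (mod 13).
    The inverse of 8 mod 13 is 5 (since 8·5 = 40 = 3·13 + 1), so t ≡ 5·6 = 30 ≡ 4 (mod 13).
    Then x = 130 + 255·4 = 1150, valid modulo lcm(255, 13) = 3315: x ≡ 1150 (mod 3315).
Verify against each original: 1150 mod 17 = 11, 1150 mod 3 = 1, 1150 mod 5 = 0, 1150 mod 13 = 6.

x ≡ 1150 (mod 3315).


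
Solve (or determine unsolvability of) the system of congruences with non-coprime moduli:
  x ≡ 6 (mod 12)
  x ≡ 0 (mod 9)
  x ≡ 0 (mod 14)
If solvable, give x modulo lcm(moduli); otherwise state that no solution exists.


Moduli 12, 9, 14 are not pairwise coprime, so CRT works modulo lcm(m_i) when all pairwise compatibility conditions hold.
Pairwise compatibility: gcd(m_i, m_j) must divide a_i - a_j for every pair.
Merge one congruence at a time:
  Start: x ≡ 6 (mod 12).
  Combine with x ≡ 0 (mod 9): gcd(12, 9) = 3; 0 - 6 = -6, which IS divisible by 3, so compatible.
    Write x = 6 + 12·t and substitute into x ≡ 0 (mod 9): 12·t ≡ 0 − 6 = -6 (mod 9).
    Divide the congruence (and modulus) by g = 3: 4·t ≡ -2 (mod 3).
    Reduce coefficients mod 3: 1·t ≡ 1 (mod 3).
    So t ≡ 1 (mod 3).
    Then x = 6 + 12·1 = 18, valid modulo lcm(12, 9) = 36: x ≡ 18 (mod 36).
  Combine with x ≡ 0 (mod 14): gcd(36, 14) = 2; 0 - 18 = -18, which IS divisible by 2, so compatible.
    Write x = 18 + 36·t and substitute into x ≡ 0 (mod 14): 36·t ≡ 0 − 18 = -18 (mod 14).
    Divide the congruence (and modulus) by g = 2: 18·t ≡ -9 (mod 7).
    Reduce coefficients mod 7: 4·t ≡ 5 (mod 7).
    The inverse of 4 mod 7 is 2 (since 4·2 = 8 = 1·7 + 1), so t ≡ 2·5 = 10 ≡ 3 (mod 7).
    Then x = 18 + 36·3 = 126, valid modulo lcm(36, 14) = 252: x ≡ 126 (mod 252).
Verify: 126 mod 12 = 6, 126 mod 9 = 0, 126 mod 14 = 0.

x ≡ 126 (mod 252).


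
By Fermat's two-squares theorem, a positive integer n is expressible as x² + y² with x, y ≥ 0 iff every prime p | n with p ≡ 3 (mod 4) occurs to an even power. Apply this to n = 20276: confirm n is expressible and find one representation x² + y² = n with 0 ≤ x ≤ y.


Step 1: Factor n = 20276 = 2^2 · 37 · 137.
Step 2: Check the mod-4 condition on each prime factor: 2 = 2 (special); 37 ≡ 1 (mod 4), exponent 1; 137 ≡ 1 (mod 4), exponent 1.
All primes ≡ 3 (mod 4) appear to even exponent (or don't appear), so by the two-squares theorem n IS expressible as a sum of two squares.
Step 3: Build a representation. Group n = k² · m with k = 2 and m = 37 · 137 = 5069 (a product of primes ≡ 1 (mod 4)); a representation of m scales to one of n via (k·x)² + (k·y)² = k²(x² + y²). Each prime p ≡ 1 (mod 4) is itself a sum of two squares; find a² by testing p − a² for a perfect square:
  37: 37 − 1² = 36 = 6² ⇒ 37 = 1² + 6².
  137: 137 − 1² = 136, 137 − 2² = 133, 137 − 3² = 128, 137 − 4² = 121 = 11² ⇒ 137 = 4² + 11².
  Combine using the Brahmagupta–Fibonacci identity (a² + b²)(c² + d²) = (ac − bd)² + (ad + bc)² = (ac + bd)² + (ad − bc)²:
  37 · 137 = 5069: from (1² + 6²)(4² + 11²), take (1·4 − 6·11, 1·11 + 6·4) = (4 − 66, 11 + 24) = (-62, 35); dropping signs (only squares matter) gives (62, 35); check 62² + 35² = 3844 + 1225 = 5069 ✓.
  Scale by k = 2: (2·62, 2·35) = (124, 70).
Step 4: Order so x ≤ y and verify: 70² + 124² = 4900 + 15376 = 20276 = n. ✓

n = 20276 = 70² + 124² (one valid representation with x ≤ y).


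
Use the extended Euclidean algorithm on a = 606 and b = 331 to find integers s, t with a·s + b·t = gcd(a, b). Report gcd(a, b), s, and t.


Euclidean algorithm on (606, 331) — divide until remainder is 0:
  606 = 1 · 331 + 275
  331 = 1 · 275 + 56
  275 = 4 · 56 + 51
  56 = 1 · 51 + 5
  51 = 10 · 5 + 1
  5 = 5 · 1 + 0
gcd(606, 331) = 1.
Track Bezout coefficients alongside the remainders: start with r₀ = 606 = a·1 + b·0 (s = 1, t = 0) and r₁ = 331 = a·0 + b·1 (s = 0, t = 1); each new remainder r_{k+1} = r_{k-1} − q_k·r_k inherits s_{k+1} = s_{k-1} − q_k·s_k, t_{k+1} = t_{k-1} − q_k·t_k, so r_k = a·s_k + b·t_k at every step:
  q = 1: r = 275, s = 1 − 1·0 = 1, t = 0 − 1·1 = -1  (check: 606·1 + 331·(-1) = 275)
  q = 1: r = 56, s = 0 − 1·1 = -1, t = 1 − 1·(-1) = 2  (check: 606·(-1) + 331·2 = 56)
  q = 4: r = 51, s = 1 − 4·(-1) = 5, t = -1 − 4·2 = -9  (check: 606·5 + 331·(-9) = 51)
  q = 1: r = 5, s = -1 − 1·5 = -6, t = 2 − 1·(-9) = 11  (check: 606·(-6) + 331·11 = 5)
  q = 10: r = 1, s = 5 − 10·(-6) = 65, t = -9 − 10·11 = -119  (check: 606·65 + 331·(-119) = 1)
The row with r = 1 (the gcd) gives the Bezout coefficients s = 65, t = -119.
Result: 606 · (65) + 331 · (-119) = 1.

gcd(606, 331) = 1; s = 65, t = -119 (check: 606·65 + 331·(-119) = 1).


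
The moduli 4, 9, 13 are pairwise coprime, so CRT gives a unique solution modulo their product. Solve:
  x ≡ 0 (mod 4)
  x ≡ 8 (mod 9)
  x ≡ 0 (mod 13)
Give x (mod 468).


Moduli 4, 9, 13 are pairwise coprime; by CRT there is a unique solution modulo M = 4 · 9 · 13 = 468.
Solve pairwise, accumulating the modulus:
  Start with x ≡ 0 (mod 4).
  Combine with x ≡ 8 (mod 9): since gcd(4, 9) = 1, we get a unique residue mod 36.
    Write x = 0 + 4·t and substitute into x ≡ 8 (mod 9): 4·t ≡ 8 − 0 = 8 (mod 9).
    The inverse of 4 mod 9 is 7 (since 4·7 = 28 = 3·9 + 1), so t ≡ 7·8 = 56 ≡ 2 (mod 9).
    Then x = 0 + 4·2 = 8, valid modulo lcm(4, 9) = 36: x ≡ 8 (mod 36).
  Combine with x ≡ 0 (mod 13): since gcd(36, 13) = 1, we get a unique residue mod 468.
    Write x = 8 + 36·t and substitute into x ≡ 0 (mod 13): 36·t ≡ 0 − 8 = -8 (mod 13).
    Reduce coefficients mod 13: 10·t ≡ 5 (mod 13).
    The inverse of 10 mod 13 is 4 (since 10·4 = 40 = 3·13 + 1), so t ≡ 4·5 = 20 ≡ 7 (mod 13).
    Then x = 8 + 36·7 = 260, valid modulo lcm(36, 13) = 468: x ≡ 260 (mod 468).
Verify: 260 mod 4 = 0 ✓, 260 mod 9 = 8 ✓, 260 mod 13 = 0 ✓.

x ≡ 260 (mod 468).


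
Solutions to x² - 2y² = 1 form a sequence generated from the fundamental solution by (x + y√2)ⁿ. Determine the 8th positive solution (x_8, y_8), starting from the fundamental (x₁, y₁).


Step 1: Find the fundamental solution (x₁, y₁) of x² - 2y² = 1.
  Expand √2 as a continued fraction. a₀ = ⌊√2⌋ = 1; iterate m_{k+1} = d_k·a_k − m_k, d_{k+1} = (2 − m_{k+1}²)/d_k, a_{k+1} = ⌊(a₀ + m_{k+1})/d_{k+1}⌋ (starting m₀ = 0, d₀ = 1), with convergents p_k = a_k·p_{k-1} + p_{k-2}, q_k = a_k·q_{k-1} + q_{k-2} (p₋₁ = 1, q₋₁ = 0):
  k = 0: a₀ = 1; p₀/q₀ = 1/1; p₀² − 2·q₀² = 1 − 2 = -1.
  k = 1: m = 1, d = 1, a = ⌊(1 + 1)/1⌋ = 2; p/q = (2·1 + 1)/(2·1 + 0) = 3/2; p² − 2·q² = 9 − 8 = 1.
  The first convergent with p² − 2·q² = 1 gives the fundamental solution (x₁, y₁) = (3, 2).
Step 2: Apply the recurrence (x_{n+1}, y_{n+1}) = (x₁x_n + 2y₁y_n, x₁y_n + y₁x_n) repeatedly.
  From (x_1, y_1) = (3, 2): x_2 = 3·3 + 2·2·2 = 17; y_2 = 3·2 + 2·3 = 12.
  From (x_2, y_2) = (17, 12): x_3 = 3·17 + 2·2·12 = 99; y_3 = 3·12 + 2·17 = 70.
  From (x_3, y_3) = (99, 70): x_4 = 3·99 + 2·2·70 = 577; y_4 = 3·70 + 2·99 = 408.
  From (x_4, y_4) = (577, 408): x_5 = 3·577 + 2·2·408 = 3363; y_5 = 3·408 + 2·577 = 2378.
  From (x_5, y_5) = (3363, 2378): x_6 = 3·3363 + 2·2·2378 = 19601; y_6 = 3·2378 + 2·3363 = 13860.
  From (x_6, y_6) = (19601, 13860): x_7 = 3·19601 + 2·2·13860 = 114243; y_7 = 3·13860 + 2·19601 = 80782.
  From (x_7, y_7) = (114243, 80782): x_8 = 3·114243 + 2·2·80782 = 665857; y_8 = 3·80782 + 2·114243 = 470832.
Step 3: Verify x_8² - 2·y_8² = 443365544449 - 443365544448 = 1 (should be 1). ✓

(x_1, y_1) = (3, 2); (x_8, y_8) = (665857, 470832).


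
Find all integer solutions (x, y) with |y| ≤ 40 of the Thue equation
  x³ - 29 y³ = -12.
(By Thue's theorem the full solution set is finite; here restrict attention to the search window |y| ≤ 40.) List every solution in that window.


The equation is x³ - 29y³ = -12. For fixed y, x³ = 29·y³ − 12, so a solution requires the RHS to be a perfect cube.
Strategy: iterate y from -40 to 40, compute RHS = 29·y³ − 12, and check whether it is a (positive or negative) perfect cube.
Check small values of y:
  y = 0: RHS = -12 is not a perfect cube.
  y = 1: RHS = 17 is not a perfect cube.
  y = -1: RHS = -41 is not a perfect cube.
  y = 2: RHS = 220 is not a perfect cube.
  y = -2: RHS = -244 is not a perfect cube.
  y = 3: RHS = 771 is not a perfect cube.
  y = -3: RHS = -795 is not a perfect cube.
Continuing the search up to |y| = 40 finds no solutions either.
No (x, y) in the scanned range satisfies the equation.

No integer solutions with |y| ≤ 40.


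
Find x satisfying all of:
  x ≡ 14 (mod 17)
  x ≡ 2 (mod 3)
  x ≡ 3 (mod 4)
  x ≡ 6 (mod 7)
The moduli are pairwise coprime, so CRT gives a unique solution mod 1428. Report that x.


Product of moduli M = 17 · 3 · 4 · 7 = 1428.
Merge one congruence at a time:
  Start: x ≡ 14 (mod 17).
  Combine with x ≡ 2 (mod 3); new modulus lcm = 51.
    Write x = 14 + 17·t and substitute into x ≡ 2 (mod 3): 17·t ≡ 2 − 14 = -12 (mod 3).
    Reduce coefficients mod 3: 2·t ≡ 0 (mod 3).
    The inverse of 2 mod 3 is 2 (since 2·2 = 4 = 1·3 + 1), so t ≡ 2·0 = 0 ≡ 0 (mod 3).
    Then x = 14 + 17·0 = 14, valid modulo lcm(17, 3) = 51: x ≡ 14 (mod 51).
  Combine with x ≡ 3 (mod 4); new modulus lcm = 204.
    Write x = 14 + 51·t and substitute into x ≡ 3 (mod 4): 51·t ≡ 3 − 14 = -11 (mod 4).
    Reduce coefficients mod 4: 3·t ≡ 1 (mod 4).
    The inverse of 3 mod 4 is 3 (since 3·3 = 9 = 2·4 + 1), so t ≡ 3·1 = 3 ≡ 3 (mod 4).
    Then x = 14 + 51·3 = 167, valid modulo lcm(51, 4) = 204: x ≡ 167 (mod 204).
  Combine with x ≡ 6 (mod 7); new modulus lcm = 1428.
    Write x = 167 + 204·t and substitute into x ≡ 6 (mod 7): 204·t ≡ 6 − 167 = -161 (mod 7).
    Reduce coefficients mod 7: 1·t ≡ 0 (mod 7).
    So t ≡ 0 (mod 7).
    Then x = 167 + 204·0 = 167, valid modulo lcm(204, 7) = 1428: x ≡ 167 (mod 1428).
Verify against each original: 167 mod 17 = 14, 167 mod 3 = 2, 167 mod 4 = 3, 167 mod 7 = 6.

x ≡ 167 (mod 1428).


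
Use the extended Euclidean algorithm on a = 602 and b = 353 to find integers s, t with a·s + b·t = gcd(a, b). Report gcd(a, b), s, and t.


Euclidean algorithm on (602, 353) — divide until remainder is 0:
  602 = 1 · 353 + 249
  353 = 1 · 249 + 104
  249 = 2 · 104 + 41
  104 = 2 · 41 + 22
  41 = 1 · 22 + 19
  22 = 1 · 19 + 3
  19 = 6 · 3 + 1
  3 = 3 · 1 + 0
gcd(602, 353) = 1.
Track Bezout coefficients alongside the remainders: start with r₀ = 602 = a·1 + b·0 (s = 1, t = 0) and r₁ = 353 = a·0 + b·1 (s = 0, t = 1); each new remainder r_{k+1} = r_{k-1} − q_k·r_k inherits s_{k+1} = s_{k-1} − q_k·s_k, t_{k+1} = t_{k-1} − q_k·t_k, so r_k = a·s_k + b·t_k at every step:
  q = 1: r = 249, s = 1 − 1·0 = 1, t = 0 − 1·1 = -1  (check: 602·1 + 353·(-1) = 249)
  q = 1: r = 104, s = 0 − 1·1 = -1, t = 1 − 1·(-1) = 2  (check: 602·(-1) + 353·2 = 104)
  q = 2: r = 41, s = 1 − 2·(-1) = 3, t = -1 − 2·2 = -5  (check: 602·3 + 353·(-5) = 41)
  q = 2: r = 22, s = -1 − 2·3 = -7, t = 2 − 2·(-5) = 12  (check: 602·(-7) + 353·12 = 22)
  q = 1: r = 19, s = 3 − 1·(-7) = 10, t = -5 − 1·12 = -17  (check: 602·10 + 353·(-17) = 19)
  q = 1: r = 3, s = -7 − 1·10 = -17, t = 12 − 1·(-17) = 29  (check: 602·(-17) + 353·29 = 3)
  q = 6: r = 1, s = 10 − 6·(-17) = 112, t = -17 − 6·29 = -191  (check: 602·112 + 353·(-191) = 1)
The row with r = 1 (the gcd) gives the Bezout coefficients s = 112, t = -191.
Result: 602 · (112) + 353 · (-191) = 1.

gcd(602, 353) = 1; s = 112, t = -191 (check: 602·112 + 353·(-191) = 1).


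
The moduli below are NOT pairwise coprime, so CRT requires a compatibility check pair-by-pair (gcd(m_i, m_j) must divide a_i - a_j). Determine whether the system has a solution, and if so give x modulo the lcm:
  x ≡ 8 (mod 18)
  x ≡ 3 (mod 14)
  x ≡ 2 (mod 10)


Moduli 18, 14, 10 are not pairwise coprime, so CRT works modulo lcm(m_i) when all pairwise compatibility conditions hold.
Pairwise compatibility: gcd(m_i, m_j) must divide a_i - a_j for every pair.
Merge one congruence at a time:
  Start: x ≡ 8 (mod 18).
  Combine with x ≡ 3 (mod 14): gcd(18, 14) = 2, and 3 - 8 = -5 is NOT divisible by 2.
    ⇒ system is inconsistent (no integer solution).

No solution (the system is inconsistent).


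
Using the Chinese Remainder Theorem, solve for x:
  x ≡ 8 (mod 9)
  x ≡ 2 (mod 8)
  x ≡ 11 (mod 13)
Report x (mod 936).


Moduli 9, 8, 13 are pairwise coprime; by CRT there is a unique solution modulo M = 9 · 8 · 13 = 936.
Solve pairwise, accumulating the modulus:
  Start with x ≡ 8 (mod 9).
  Combine with x ≡ 2 (mod 8): since gcd(9, 8) = 1, we get a unique residue mod 72.
    Write x = 8 + 9·t and substitute into x ≡ 2 (mod 8): 9·t ≡ 2 − 8 = -6 (mod 8).
    Reduce coefficients mod 8: 1·t ≡ 2 (mod 8).
    So t ≡ 2 (mod 8).
    Then x = 8 + 9·2 = 26, valid modulo lcm(9, 8) = 72: x ≡ 26 (mod 72).
  Combine with x ≡ 11 (mod 13): since gcd(72, 13) = 1, we get a unique residue mod 936.
    Write x = 26 + 72·t and substitute into x ≡ 11 (mod 13): 72·t ≡ 11 − 26 = -15 (mod 13).
    Reduce coefficients mod 13: 7·t ≡ 11 (mod 13).
    The inverse of 7 mod 13 is 2 (since 7·2 = 14 = 1·13 + 1), so t ≡ 2·11 = 22 ≡ 9 (mod 13).
    Then x = 26 + 72·9 = 674, valid modulo lcm(72, 13) = 936: x ≡ 674 (mod 936).
Verify: 674 mod 9 = 8 ✓, 674 mod 8 = 2 ✓, 674 mod 13 = 11 ✓.

x ≡ 674 (mod 936).


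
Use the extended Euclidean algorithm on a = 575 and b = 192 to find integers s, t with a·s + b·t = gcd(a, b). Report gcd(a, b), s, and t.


Euclidean algorithm on (575, 192) — divide until remainder is 0:
  575 = 2 · 192 + 191
  192 = 1 · 191 + 1
  191 = 191 · 1 + 0
gcd(575, 192) = 1.
Track Bezout coefficients alongside the remainders: start with r₀ = 575 = a·1 + b·0 (s = 1, t = 0) and r₁ = 192 = a·0 + b·1 (s = 0, t = 1); each new remainder r_{k+1} = r_{k-1} − q_k·r_k inherits s_{k+1} = s_{k-1} − q_k·s_k, t_{k+1} = t_{k-1} − q_k·t_k, so r_k = a·s_k + b·t_k at every step:
  q = 2: r = 191, s = 1 − 2·0 = 1, t = 0 − 2·1 = -2  (check: 575·1 + 192·(-2) = 191)
  q = 1: r = 1, s = 0 − 1·1 = -1, t = 1 − 1·(-2) = 3  (check: 575·(-1) + 192·3 = 1)
The row with r = 1 (the gcd) gives the Bezout coefficients s = -1, t = 3.
Result: 575 · (-1) + 192 · (3) = 1.

gcd(575, 192) = 1; s = -1, t = 3 (check: 575·(-1) + 192·3 = 1).


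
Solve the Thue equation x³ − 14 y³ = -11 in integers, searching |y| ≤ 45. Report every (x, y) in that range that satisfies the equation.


The equation is x³ - 14y³ = -11. For fixed y, x³ = 14·y³ − 11, so a solution requires the RHS to be a perfect cube.
Strategy: iterate y from -45 to 45, compute RHS = 14·y³ − 11, and check whether it is a (positive or negative) perfect cube.
Check small values of y:
  y = 0: RHS = -11 is not a perfect cube.
  y = 1: RHS = 3 is not a perfect cube.
  y = -1: RHS = -25 is not a perfect cube.
  y = 2: RHS = 101 is not a perfect cube.
  y = -2: RHS = -123 is not a perfect cube.
  y = 3: RHS = 367 is not a perfect cube.
  y = -3: RHS = -389 is not a perfect cube.
Continuing the search up to |y| = 45 finds no solutions either.
No (x, y) in the scanned range satisfies the equation.

No integer solutions with |y| ≤ 45.


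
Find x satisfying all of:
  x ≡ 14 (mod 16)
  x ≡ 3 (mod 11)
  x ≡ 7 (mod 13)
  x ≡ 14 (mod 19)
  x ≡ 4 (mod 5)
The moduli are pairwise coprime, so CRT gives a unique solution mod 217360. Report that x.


Product of moduli M = 16 · 11 · 13 · 19 · 5 = 217360.
Merge one congruence at a time:
  Start: x ≡ 14 (mod 16).
  Combine with x ≡ 3 (mod 11); new modulus lcm = 176.
    Write x = 14 + 16·t and substitute into x ≡ 3 (mod 11): 16·t ≡ 3 − 14 = -11 (mod 11).
    Reduce coefficients mod 11: 5·t ≡ 0 (mod 11).
    The inverse of 5 mod 11 is 9 (since 5·9 = 45 = 4·11 + 1), so t ≡ 9·0 = 0 ≡ 0 (mod 11).
    Then x = 14 + 16·0 = 14, valid modulo lcm(16, 11) = 176: x ≡ 14 (mod 176).
  Combine with x ≡ 7 (mod 13); new modulus lcm = 2288.
    Write x = 14 + 176·t and substitute into x ≡ 7 (mod 13): 176·t ≡ 7 − 14 = -7 (mod 13).
    Reduce coefficients mod 13: 7·t ≡ 6 (mod 13).
    The inverse of 7 mod 13 is 2 (since 7·2 = 14 = 1·13 + 1), so t ≡ 2·6 = 12 ≡ 12 (mod 13).
    Then x = 14 + 176·12 = 2126, valid modulo lcm(176, 13) = 2288: x ≡ 2126 (mod 2288).
  Combine with x ≡ 14 (mod 19); new modulus lcm = 43472.
    Write x = 2126 + 2288·t and substitute into x ≡ 14 (mod 19): 2288·t ≡ 14 − 2126 = -2112 (mod 19).
    Reduce coefficients mod 19: 8·t ≡ 16 (mod 19).
    The inverse of 8 mod 19 is 12 (since 8·12 = 96 = 5·19 + 1), so t ≡ 12·16 = 192 ≡ 2 (mod 19).
    Then x = 2126 + 2288·2 = 6702, valid modulo lcm(2288, 19) = 43472: x ≡ 6702 (mod 43472).
  Combine with x ≡ 4 (mod 5); new modulus lcm = 217360.
    Write x = 6702 + 43472·t and substitute into x ≡ 4 (mod 5): 43472·t ≡ 4 − 6702 = -6698 (mod 5).
    Reduce coefficients mod 5: 2·t ≡ 2 (mod 5).
    The inverse of 2 mod 5 is 3 (since 2·3 = 6 = 1·5 + 1), so t ≡ 3·2 = 6 ≡ 1 (mod 5).
    Then x = 6702 + 43472·1 = 50174, valid modulo lcm(43472, 5) = 217360: x ≡ 50174 (mod 217360).
Verify against each original: 50174 mod 16 = 14, 50174 mod 11 = 3, 50174 mod 13 = 7, 50174 mod 19 = 14, 50174 mod 5 = 4.

x ≡ 50174 (mod 217360).


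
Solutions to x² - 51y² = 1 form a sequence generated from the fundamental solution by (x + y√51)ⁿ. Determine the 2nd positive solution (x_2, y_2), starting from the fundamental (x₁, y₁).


Step 1: Find the fundamental solution (x₁, y₁) of x² - 51y² = 1.
  Expand √51 as a continued fraction. a₀ = ⌊√51⌋ = 7; iterate m_{k+1} = d_k·a_k − m_k, d_{k+1} = (51 − m_{k+1}²)/d_k, a_{k+1} = ⌊(a₀ + m_{k+1})/d_{k+1}⌋ (starting m₀ = 0, d₀ = 1), with convergents p_k = a_k·p_{k-1} + p_{k-2}, q_k = a_k·q_{k-1} + q_{k-2} (p₋₁ = 1, q₋₁ = 0):
  k = 0: a₀ = 7; p₀/q₀ = 7/1; p₀² − 51·q₀² = 49 − 51 = -2.
  k = 1: m = 7, d = 2, a = ⌊(7 + 7)/2⌋ = 7; p/q = (7·7 + 1)/(7·1 + 0) = 50/7; p² − 51·q² = 2500 − 2499 = 1.
  The first convergent with p² − 51·q² = 1 gives the fundamental solution (x₁, y₁) = (50, 7).
Step 2: Apply the recurrence (x_{n+1}, y_{n+1}) = (x₁x_n + 51y₁y_n, x₁y_n + y₁x_n) repeatedly.
  From (x_1, y_1) = (50, 7): x_2 = 50·50 + 51·7·7 = 4999; y_2 = 50·7 + 7·50 = 700.
Step 3: Verify x_2² - 51·y_2² = 24990001 - 24990000 = 1 (should be 1). ✓

(x_1, y_1) = (50, 7); (x_2, y_2) = (4999, 700).


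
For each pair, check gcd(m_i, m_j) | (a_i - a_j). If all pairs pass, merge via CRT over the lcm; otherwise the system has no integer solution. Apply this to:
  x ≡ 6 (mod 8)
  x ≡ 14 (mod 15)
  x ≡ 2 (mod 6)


Moduli 8, 15, 6 are not pairwise coprime, so CRT works modulo lcm(m_i) when all pairwise compatibility conditions hold.
Pairwise compatibility: gcd(m_i, m_j) must divide a_i - a_j for every pair.
Merge one congruence at a time:
  Start: x ≡ 6 (mod 8).
  Combine with x ≡ 14 (mod 15): gcd(8, 15) = 1; 14 - 6 = 8, which IS divisible by 1, so compatible.
    Write x = 6 + 8·t and substitute into x ≡ 14 (mod 15): 8·t ≡ 14 − 6 = 8 (mod 15).
    The inverse of 8 mod 15 is 2 (since 8·2 = 16 = 1·15 + 1), so t ≡ 2·8 = 16 ≡ 1 (mod 15).
    Then x = 6 + 8·1 = 14, valid modulo lcm(8, 15) = 120: x ≡ 14 (mod 120).
  Combine with x ≡ 2 (mod 6): gcd(120, 6) = 6; 2 - 14 = -12, which IS divisible by 6, so compatible.
    Write x = 14 + 120·t and substitute into x ≡ 2 (mod 6): 120·t ≡ 2 − 14 = -12 (mod 6).
    Divide the congruence (and modulus) by g = 6: 20·t ≡ -2 (mod 1).
    Modulo 1 every t works; take t = 0.
    Then x = 14 + 120·0 = 14, valid modulo lcm(120, 6) = 120: x ≡ 14 (mod 120).
Verify: 14 mod 8 = 6, 14 mod 15 = 14, 14 mod 6 = 2.

x ≡ 14 (mod 120).


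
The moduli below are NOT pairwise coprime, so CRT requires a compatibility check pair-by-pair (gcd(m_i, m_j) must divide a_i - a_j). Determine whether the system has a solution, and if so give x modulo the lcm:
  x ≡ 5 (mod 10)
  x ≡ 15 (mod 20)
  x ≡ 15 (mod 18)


Moduli 10, 20, 18 are not pairwise coprime, so CRT works modulo lcm(m_i) when all pairwise compatibility conditions hold.
Pairwise compatibility: gcd(m_i, m_j) must divide a_i - a_j for every pair.
Merge one congruence at a time:
  Start: x ≡ 5 (mod 10).
  Combine with x ≡ 15 (mod 20): gcd(10, 20) = 10; 15 - 5 = 10, which IS divisible by 10, so compatible.
    Write x = 5 + 10·t and substitute into x ≡ 15 (mod 20): 10·t ≡ 15 − 5 = 10 (mod 20).
    Divide the congruence (and modulus) by g = 10: 1·t ≡ 1 (mod 2).
    So t ≡ 1 (mod 2).
    Then x = 5 + 10·1 = 15, valid modulo lcm(10, 20) = 20: x ≡ 15 (mod 20).
  Combine with x ≡ 15 (mod 18): gcd(20, 18) = 2; 15 - 15 = 0, which IS divisible by 2, so compatible.
    Write x = 15 + 20·t and substitute into x ≡ 15 (mod 18): 20·t ≡ 15 − 15 = 0 (mod 18).
    Divide the congruence (and modulus) by g = 2: 10·t ≡ 0 (mod 9).
    Reduce coefficients mod 9: 1·t ≡ 0 (mod 9).
    So t ≡ 0 (mod 9).
    Then x = 15 + 20·0 = 15, valid modulo lcm(20, 18) = 180: x ≡ 15 (mod 180).
Verify: 15 mod 10 = 5, 15 mod 20 = 15, 15 mod 18 = 15.

x ≡ 15 (mod 180).
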